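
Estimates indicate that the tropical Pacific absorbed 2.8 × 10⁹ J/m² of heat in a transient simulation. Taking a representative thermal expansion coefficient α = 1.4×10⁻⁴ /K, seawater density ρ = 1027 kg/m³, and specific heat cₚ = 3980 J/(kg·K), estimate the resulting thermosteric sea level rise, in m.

Δh = αQ/(ρcₚ) = 1.4×10⁻⁴ × 2.8×10⁹ / (1027 × 3980) ≈ 0.095903 m

0.0959 m of thermosteric rise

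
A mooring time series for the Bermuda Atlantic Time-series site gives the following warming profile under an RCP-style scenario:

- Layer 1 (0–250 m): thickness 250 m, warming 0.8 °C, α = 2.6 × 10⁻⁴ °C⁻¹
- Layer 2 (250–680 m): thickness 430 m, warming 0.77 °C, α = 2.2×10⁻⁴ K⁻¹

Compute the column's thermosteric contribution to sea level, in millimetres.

125 mm

0–250 m: 0.8 × 2.6×10⁻⁴ × 250 = 0.05200 m
250–680 m: 0.77 × 430 × 2.2×10⁻⁴ = 0.072842 m
Δh = 0.05200 + 0.072842 = 0.124842 m ≈ 125 mm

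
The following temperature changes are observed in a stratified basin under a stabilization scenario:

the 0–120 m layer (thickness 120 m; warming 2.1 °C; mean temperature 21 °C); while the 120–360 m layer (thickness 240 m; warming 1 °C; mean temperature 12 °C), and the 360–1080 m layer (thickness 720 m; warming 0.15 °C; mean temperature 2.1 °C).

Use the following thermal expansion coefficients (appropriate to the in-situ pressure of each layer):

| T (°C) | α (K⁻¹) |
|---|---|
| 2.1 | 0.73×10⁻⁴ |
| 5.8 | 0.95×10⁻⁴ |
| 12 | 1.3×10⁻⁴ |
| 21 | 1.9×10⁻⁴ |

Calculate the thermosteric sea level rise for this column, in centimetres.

8.7 cm of thermosteric rise

Layer 1 at 21 °C → α = 1.9×10⁻⁴ K⁻¹
Layer 2 at 12 °C → α = 1.3×10⁻⁴ K⁻¹
Layer 3 at 2.1 °C → α = 0.73×10⁻⁴ K⁻¹
1.9×10⁻⁴ × 120 × 2.1 = 0.04788 m
Layer 2: 1.3×10⁻⁴ × 1 × 240 = 0.03120 m
360–1080 m: 0.15 × 0.73×10⁻⁴ × 720 = 0.007884 m
Δh = 0.04788 + 0.03120 + 0.007884 = 0.086964 m ≈ 8.7 cm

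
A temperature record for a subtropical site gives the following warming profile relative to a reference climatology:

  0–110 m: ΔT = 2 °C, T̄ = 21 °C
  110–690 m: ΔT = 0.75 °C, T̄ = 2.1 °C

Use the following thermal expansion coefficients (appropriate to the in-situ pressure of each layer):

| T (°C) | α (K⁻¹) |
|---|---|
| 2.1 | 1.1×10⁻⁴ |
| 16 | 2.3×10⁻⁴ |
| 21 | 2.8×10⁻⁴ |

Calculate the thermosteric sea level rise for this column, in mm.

about 109 mm

Layer 1 at 21 °C → α = 2.8×10⁻⁴ K⁻¹
Layer 2 at 2.1 °C → α = 1.1×10⁻⁴ K⁻¹
Layer 1: 110 × 2 × 2.8×10⁻⁴ = 0.06160 m
0.75 × 1.1×10⁻⁴ × 580 = 0.04785 m
Δh = 0.06160 + 0.04785 = 0.10945 m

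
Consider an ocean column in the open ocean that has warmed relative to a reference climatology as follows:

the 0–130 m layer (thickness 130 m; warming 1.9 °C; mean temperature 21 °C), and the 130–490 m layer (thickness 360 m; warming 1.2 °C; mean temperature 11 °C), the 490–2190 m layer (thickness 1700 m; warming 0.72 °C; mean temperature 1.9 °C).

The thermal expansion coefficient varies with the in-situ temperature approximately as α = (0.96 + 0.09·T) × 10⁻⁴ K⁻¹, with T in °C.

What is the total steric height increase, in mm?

Layer 1: α = (0.96 + 0.09×21)×10⁻⁴ = 2.85×10⁻⁴ K⁻¹
Layer 2: α = (0.96 + 0.09×11)×10⁻⁴ = 1.95×10⁻⁴ K⁻¹
Layer 3: α = (0.96 + 0.09×1.9)×10⁻⁴ = 1.131×10⁻⁴ K⁻¹
Layer 1: 130 × 1.9 × 2.85×10⁻⁴ = 0.070395 m
130–490 m: 1.95×10⁻⁴ × 360 × 1.2 = 0.08424 m
Layer 3: 0.72 × 1.131×10⁻⁴ × 1700 = 0.1384344 m
Δh = 0.070395 + 0.08424 + 0.1384344 = 0.2930694 m

Δh ≈ 293 mm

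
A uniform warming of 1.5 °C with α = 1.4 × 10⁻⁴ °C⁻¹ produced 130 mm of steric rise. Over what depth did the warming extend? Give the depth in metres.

about 619 m

H = Δh/(αΔT) = 0.13 / (1.4×10⁻⁴ × 1.5) ≈ 619.0 m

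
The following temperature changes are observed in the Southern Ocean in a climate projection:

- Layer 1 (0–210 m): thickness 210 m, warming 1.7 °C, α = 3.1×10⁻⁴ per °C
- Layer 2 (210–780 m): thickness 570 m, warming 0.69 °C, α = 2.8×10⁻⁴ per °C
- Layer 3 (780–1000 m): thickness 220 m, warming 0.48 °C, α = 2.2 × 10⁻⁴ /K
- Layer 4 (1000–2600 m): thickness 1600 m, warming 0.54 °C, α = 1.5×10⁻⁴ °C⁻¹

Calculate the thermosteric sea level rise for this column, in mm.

0–210 m: 210 × 1.7 × 3.1×10⁻⁴ = 0.11067 m
Layer 2: 2.8×10⁻⁴ × 0.69 × 570 = 0.110124 m
Layer 3: 220 × 0.48 × 2.2×10⁻⁴ = 0.023232 m
Layer 4: 1600 × 0.54 × 1.5×10⁻⁴ = 0.12960 m
Δh = 0.11067 + 0.110124 + 0.023232 + 0.12960 = 0.373626 m

374 mm of thermosteric rise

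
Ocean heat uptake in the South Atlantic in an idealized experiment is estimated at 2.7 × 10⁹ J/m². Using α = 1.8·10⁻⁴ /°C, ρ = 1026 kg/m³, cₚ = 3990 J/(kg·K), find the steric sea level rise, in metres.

0.119 m

Δh = αQ/(ρcₚ) = 1.8×10⁻⁴ × 2.7×10⁹ / (1026 × 3990) ≈ 0.11872 m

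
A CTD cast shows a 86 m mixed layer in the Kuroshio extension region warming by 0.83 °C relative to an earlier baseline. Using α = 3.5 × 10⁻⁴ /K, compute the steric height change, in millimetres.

Δh = αΔT·H = 3.5×10⁻⁴ × 0.83 × 86 = 0.024983 m

25.0 mm of thermosteric rise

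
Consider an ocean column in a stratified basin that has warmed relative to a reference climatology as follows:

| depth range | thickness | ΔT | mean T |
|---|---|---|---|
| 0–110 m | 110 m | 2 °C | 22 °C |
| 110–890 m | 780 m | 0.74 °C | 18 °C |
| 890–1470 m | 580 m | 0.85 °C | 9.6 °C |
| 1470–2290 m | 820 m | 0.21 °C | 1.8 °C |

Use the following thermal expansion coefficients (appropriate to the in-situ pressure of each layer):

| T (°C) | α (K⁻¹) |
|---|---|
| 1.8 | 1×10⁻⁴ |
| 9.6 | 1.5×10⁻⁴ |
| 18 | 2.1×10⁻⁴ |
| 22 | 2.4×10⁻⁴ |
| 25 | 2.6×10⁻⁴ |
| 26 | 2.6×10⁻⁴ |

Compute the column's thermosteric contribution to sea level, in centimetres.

about 26.5 cm

Layer 1 at 22 °C → α = 2.4×10⁻⁴ K⁻¹
Layer 2 at 18 °C → α = 2.1×10⁻⁴ K⁻¹
Layer 3 at 9.6 °C → α = 1.5×10⁻⁴ K⁻¹
Layer 4 at 1.8 °C → α = 1×10⁻⁴ K⁻¹
0–110 m: 2.4×10⁻⁴ × 2 × 110 = 0.05280 m
Layer 2: 2.1×10⁻⁴ × 0.74 × 780 = 0.121212 m
890–1470 m: 1.5×10⁻⁴ × 580 × 0.85 = 0.07395 m
1470–2290 m: 820 × 1×10⁻⁴ × 0.21 = 0.01722 m
Δh = 0.05280 + 0.121212 + 0.07395 + 0.01722 = 0.265182 m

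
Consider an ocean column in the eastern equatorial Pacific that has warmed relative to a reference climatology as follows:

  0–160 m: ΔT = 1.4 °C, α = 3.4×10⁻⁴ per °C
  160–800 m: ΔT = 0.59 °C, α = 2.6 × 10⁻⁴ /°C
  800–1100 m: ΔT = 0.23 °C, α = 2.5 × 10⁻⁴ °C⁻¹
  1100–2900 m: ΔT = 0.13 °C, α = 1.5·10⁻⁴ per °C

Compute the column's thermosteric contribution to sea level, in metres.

Δh ≈ 0.227 m

0–160 m: 1.4 × 3.4×10⁻⁴ × 160 = 0.07616 m
160–800 m: 640 × 0.59 × 2.6×10⁻⁴ = 0.098176 m
Layer 3: 300 × 0.23 × 2.5×10⁻⁴ = 0.01725 m
1.5×10⁻⁴ × 1800 × 0.13 = 0.03510 m
Δh = 0.07616 + 0.098176 + 0.01725 + 0.03510 = 0.226686 m ≈ 0.227 m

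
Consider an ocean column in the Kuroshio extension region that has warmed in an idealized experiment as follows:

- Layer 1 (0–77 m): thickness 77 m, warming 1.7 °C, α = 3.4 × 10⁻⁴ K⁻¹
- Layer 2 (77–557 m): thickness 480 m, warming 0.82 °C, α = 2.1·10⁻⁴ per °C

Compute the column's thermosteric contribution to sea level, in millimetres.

127 mm

0–77 m: 3.4×10⁻⁴ × 1.7 × 77 = 0.044506 m
77–557 m: 0.82 × 2.1×10⁻⁴ × 480 = 0.082656 m
Δh = 0.044506 + 0.082656 = 0.127162 m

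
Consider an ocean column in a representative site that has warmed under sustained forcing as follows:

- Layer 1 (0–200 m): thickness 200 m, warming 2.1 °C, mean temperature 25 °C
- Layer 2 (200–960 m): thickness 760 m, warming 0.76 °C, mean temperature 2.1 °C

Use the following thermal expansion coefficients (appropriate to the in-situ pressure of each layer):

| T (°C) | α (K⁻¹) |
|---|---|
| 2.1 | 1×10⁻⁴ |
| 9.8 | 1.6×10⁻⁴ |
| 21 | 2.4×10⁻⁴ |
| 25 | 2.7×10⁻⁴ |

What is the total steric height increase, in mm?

Δh ≈ 171 mm

Layer 1 at 25 °C → α = 2.7×10⁻⁴ K⁻¹
Layer 2 at 2.1 °C → α = 1×10⁻⁴ K⁻¹
Layer 1: 200 × 2.7×10⁻⁴ × 2.1 = 0.11340 m
Layer 2: 0.76 × 760 × 1×10⁻⁴ = 0.05776 m
Δh = 0.11340 + 0.05776 = 0.17116 m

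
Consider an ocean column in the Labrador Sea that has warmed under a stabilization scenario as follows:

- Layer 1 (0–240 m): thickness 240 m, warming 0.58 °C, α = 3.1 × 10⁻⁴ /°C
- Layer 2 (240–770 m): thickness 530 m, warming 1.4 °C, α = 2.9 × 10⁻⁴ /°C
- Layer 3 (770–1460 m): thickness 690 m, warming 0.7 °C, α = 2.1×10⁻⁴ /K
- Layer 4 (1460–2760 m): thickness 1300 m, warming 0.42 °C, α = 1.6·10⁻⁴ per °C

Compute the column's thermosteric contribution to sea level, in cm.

0–240 m: 0.58 × 3.1×10⁻⁴ × 240 = 0.043152 m
Layer 2: 530 × 1.4 × 2.9×10⁻⁴ = 0.21518 m
690 × 2.1×10⁻⁴ × 0.7 = 0.10143 m
1460–2760 m: 1300 × 1.6×10⁻⁴ × 0.42 = 0.08736 m
Δh = 0.043152 + 0.21518 + 0.10143 + 0.08736 = 0.447122 m

45 cm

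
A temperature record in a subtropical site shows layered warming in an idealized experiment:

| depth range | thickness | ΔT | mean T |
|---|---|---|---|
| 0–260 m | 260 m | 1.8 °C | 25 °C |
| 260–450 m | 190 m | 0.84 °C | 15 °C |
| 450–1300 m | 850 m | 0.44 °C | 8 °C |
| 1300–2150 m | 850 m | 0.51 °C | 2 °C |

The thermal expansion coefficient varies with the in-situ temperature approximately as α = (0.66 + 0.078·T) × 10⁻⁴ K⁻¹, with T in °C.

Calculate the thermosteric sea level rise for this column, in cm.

Layer 1: α = (0.66 + 0.078×25)×10⁻⁴ = 2.61×10⁻⁴ K⁻¹
Layer 2: α = (0.66 + 0.078×15)×10⁻⁴ = 1.83×10⁻⁴ K⁻¹
Layer 3: α = (0.66 + 0.078×8)×10⁻⁴ = 1.284×10⁻⁴ K⁻¹
Layer 4: α = (0.66 + 0.078×2)×10⁻⁴ = 0.816×10⁻⁴ K⁻¹
2.61×10⁻⁴ × 260 × 1.8 = 0.122148 m
0.84 × 1.83×10⁻⁴ × 190 = 0.0292068 m
Layer 3: 1.284×10⁻⁴ × 0.44 × 850 = 0.0480216 m
Layer 4: 0.816×10⁻⁴ × 0.51 × 850 = 0.0353736 m
Δh = 0.122148 + 0.0292068 + 0.0480216 + 0.0353736 = 0.23475 m

about 23 cm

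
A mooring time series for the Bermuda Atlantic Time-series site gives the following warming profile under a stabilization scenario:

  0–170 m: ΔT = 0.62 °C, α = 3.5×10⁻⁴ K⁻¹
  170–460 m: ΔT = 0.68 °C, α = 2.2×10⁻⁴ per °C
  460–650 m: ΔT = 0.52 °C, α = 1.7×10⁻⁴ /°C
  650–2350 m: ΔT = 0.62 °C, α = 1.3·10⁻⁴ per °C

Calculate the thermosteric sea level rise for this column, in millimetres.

0–170 m: 170 × 3.5×10⁻⁴ × 0.62 = 0.03689 m
170–460 m: 2.2×10⁻⁴ × 0.68 × 290 = 0.043384 m
460–650 m: 190 × 1.7×10⁻⁴ × 0.52 = 0.016796 m
1700 × 0.62 × 1.3×10⁻⁴ = 0.13702 m
Δh = 0.03689 + 0.043384 + 0.016796 + 0.13702 = 0.23409 m

230 mm of thermosteric rise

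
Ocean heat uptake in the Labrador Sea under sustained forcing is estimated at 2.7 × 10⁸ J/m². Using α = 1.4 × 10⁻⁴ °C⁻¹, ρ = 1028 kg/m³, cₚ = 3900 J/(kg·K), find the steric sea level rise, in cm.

Δh = αQ/(ρcₚ) = 1.4×10⁻⁴ × 2.7×10⁸ / (1028 × 3900) ≈ 0.0094283 m

about 0.943 cm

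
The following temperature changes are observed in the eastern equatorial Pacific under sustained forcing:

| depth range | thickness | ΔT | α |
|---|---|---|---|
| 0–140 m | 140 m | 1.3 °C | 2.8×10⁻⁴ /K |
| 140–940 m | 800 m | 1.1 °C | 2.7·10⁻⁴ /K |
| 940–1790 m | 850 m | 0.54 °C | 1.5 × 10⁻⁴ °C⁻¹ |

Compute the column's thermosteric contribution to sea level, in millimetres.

0–140 m: 1.3 × 140 × 2.8×10⁻⁴ = 0.05096 m
2.7×10⁻⁴ × 800 × 1.1 = 0.23760 m
Layer 3: 850 × 0.54 × 1.5×10⁻⁴ = 0.06885 m
Δh = 0.05096 + 0.23760 + 0.06885 = 0.35741 m

Δh ≈ 360 mm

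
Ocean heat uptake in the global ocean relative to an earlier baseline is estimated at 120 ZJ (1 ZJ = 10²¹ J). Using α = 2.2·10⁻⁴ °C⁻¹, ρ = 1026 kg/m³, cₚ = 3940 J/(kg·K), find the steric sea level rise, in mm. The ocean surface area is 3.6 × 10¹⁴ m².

Per unit area: Q = 120×10²¹ / (3.6×10¹⁴) ≈ 3.333×10⁸ J/m²
Δh = αQ/(ρcₚ) = 2.2×10⁻⁴ × 3.333×10⁸ / (1026 × 3940) ≈ 0.018139 m

about 18 mm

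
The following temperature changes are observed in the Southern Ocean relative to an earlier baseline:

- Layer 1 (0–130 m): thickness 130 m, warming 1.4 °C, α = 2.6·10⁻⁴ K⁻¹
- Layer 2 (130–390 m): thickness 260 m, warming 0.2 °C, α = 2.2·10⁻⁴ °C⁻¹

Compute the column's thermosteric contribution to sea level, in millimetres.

Layer 1: 2.6×10⁻⁴ × 1.4 × 130 = 0.04732 m
130–390 m: 0.2 × 2.2×10⁻⁴ × 260 = 0.01144 m
Δh = 0.04732 + 0.01144 = 0.05876 m ≈ 59 mm

Δh = 59 mm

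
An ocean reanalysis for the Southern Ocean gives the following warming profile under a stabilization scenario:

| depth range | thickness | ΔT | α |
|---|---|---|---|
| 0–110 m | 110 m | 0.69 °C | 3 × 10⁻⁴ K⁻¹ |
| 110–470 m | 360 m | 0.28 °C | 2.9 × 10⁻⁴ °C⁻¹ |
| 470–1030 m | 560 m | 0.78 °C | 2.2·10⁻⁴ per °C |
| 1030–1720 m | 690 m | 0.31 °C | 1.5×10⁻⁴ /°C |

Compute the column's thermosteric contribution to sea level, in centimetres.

110 × 0.69 × 3×10⁻⁴ = 0.02277 m
Layer 2: 2.9×10⁻⁴ × 0.28 × 360 = 0.029232 m
470–1030 m: 560 × 0.78 × 2.2×10⁻⁴ = 0.096096 m
690 × 1.5×10⁻⁴ × 0.31 = 0.032085 m
Δh = 0.02277 + 0.029232 + 0.096096 + 0.032085 = 0.180183 m ≈ 18.0 cm

about 18.0 cm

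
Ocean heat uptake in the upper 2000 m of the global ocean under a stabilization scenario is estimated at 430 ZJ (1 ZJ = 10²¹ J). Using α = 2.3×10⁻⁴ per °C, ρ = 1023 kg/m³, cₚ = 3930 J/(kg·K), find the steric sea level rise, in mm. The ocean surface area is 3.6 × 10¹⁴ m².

Per unit area: Q = 430×10²¹ / (3.6×10¹⁴) ≈ 1.194×10⁹ J/m²
Δh = αQ/(ρcₚ) = 2.3×10⁻⁴ × 1.194×10⁹ / (1023 × 3930) ≈ 0.068307 m

Δh ≈ 68.3 mm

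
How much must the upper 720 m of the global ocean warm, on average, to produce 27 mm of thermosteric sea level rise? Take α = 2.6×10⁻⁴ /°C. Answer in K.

about 0.144 K

ΔT = Δh/(αH) = 0.027 / (2.6×10⁻⁴ × 720) ≈ 0.1442 K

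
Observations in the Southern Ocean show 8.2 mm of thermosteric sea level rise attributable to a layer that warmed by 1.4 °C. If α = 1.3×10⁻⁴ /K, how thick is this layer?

about 45.1 m

H = Δh/(αΔT) = 0.0082 / (1.3×10⁻⁴ × 1.4) ≈ 45.05 m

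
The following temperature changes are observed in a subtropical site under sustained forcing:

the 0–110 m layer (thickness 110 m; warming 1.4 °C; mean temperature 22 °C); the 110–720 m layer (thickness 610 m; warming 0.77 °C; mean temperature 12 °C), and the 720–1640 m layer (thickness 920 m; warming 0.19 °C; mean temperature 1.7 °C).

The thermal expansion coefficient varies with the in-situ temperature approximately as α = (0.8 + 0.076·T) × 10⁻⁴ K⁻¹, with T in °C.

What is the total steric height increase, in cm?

Layer 1: α = (0.8 + 0.076×22)×10⁻⁴ = 2.472×10⁻⁴ K⁻¹
Layer 2: α = (0.8 + 0.076×12)×10⁻⁴ = 1.712×10⁻⁴ K⁻¹
Layer 3: α = (0.8 + 0.076×1.7)×10⁻⁴ = 0.9292×10⁻⁴ K⁻¹
110 × 2.472×10⁻⁴ × 1.4 = 0.0380688 m
Layer 2: 0.77 × 610 × 1.712×10⁻⁴ = 0.08041264 m
720–1640 m: 0.19 × 0.9292×10⁻⁴ × 920 = 0.016242416 m
Δh = 0.0380688 + 0.08041264 + 0.016242416 = 0.134723856 m

13 cm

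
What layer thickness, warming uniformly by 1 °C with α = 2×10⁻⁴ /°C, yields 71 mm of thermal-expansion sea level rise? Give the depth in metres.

H ≈ 355 m

H = Δh/(αΔT) = 0.071 / (2×10⁻⁴ × 1) = 355.0 m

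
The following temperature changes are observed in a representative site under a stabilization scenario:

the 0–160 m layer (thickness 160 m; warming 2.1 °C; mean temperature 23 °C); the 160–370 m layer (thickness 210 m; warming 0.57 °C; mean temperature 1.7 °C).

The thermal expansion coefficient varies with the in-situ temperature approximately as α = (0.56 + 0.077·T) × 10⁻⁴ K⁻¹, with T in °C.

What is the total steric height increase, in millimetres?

Layer 1: α = (0.56 + 0.077×23)×10⁻⁴ = 2.331×10⁻⁴ K⁻¹
Layer 2: α = (0.56 + 0.077×1.7)×10⁻⁴ = 0.6909×10⁻⁴ K⁻¹
Layer 1: 160 × 2.1 × 2.331×10⁻⁴ = 0.0783216 m
160–370 m: 210 × 0.57 × 0.6909×10⁻⁴ = 0.008270073 m
Δh = 0.0783216 + 0.008270073 = 0.086591673 m

Δh = 87 mm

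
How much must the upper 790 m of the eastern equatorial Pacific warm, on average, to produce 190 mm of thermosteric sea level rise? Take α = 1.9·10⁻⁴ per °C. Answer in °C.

ΔT = Δh/(αH) = 0.19 / (1.9×10⁻⁴ × 790) ≈ 1.266 °C

ΔT ≈ 1.27 °C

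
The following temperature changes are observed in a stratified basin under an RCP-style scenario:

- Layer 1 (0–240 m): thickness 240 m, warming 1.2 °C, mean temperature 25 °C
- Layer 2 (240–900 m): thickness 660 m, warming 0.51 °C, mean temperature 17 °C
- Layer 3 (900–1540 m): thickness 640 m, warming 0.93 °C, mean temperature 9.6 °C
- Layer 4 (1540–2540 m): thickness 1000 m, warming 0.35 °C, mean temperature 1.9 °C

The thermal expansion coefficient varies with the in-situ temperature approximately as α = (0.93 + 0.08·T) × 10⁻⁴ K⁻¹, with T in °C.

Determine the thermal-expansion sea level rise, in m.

0.30 m

Layer 1: α = (0.93 + 0.08×25)×10⁻⁴ = 2.93×10⁻⁴ K⁻¹
Layer 2: α = (0.93 + 0.08×17)×10⁻⁴ = 2.29×10⁻⁴ K⁻¹
Layer 3: α = (0.93 + 0.08×9.6)×10⁻⁴ = 1.698×10⁻⁴ K⁻¹
Layer 4: α = (0.93 + 0.08×1.9)×10⁻⁴ = 1.082×10⁻⁴ K⁻¹
Layer 1: 1.2 × 240 × 2.93×10⁻⁴ = 0.084384 m
0.51 × 660 × 2.29×10⁻⁴ = 0.0770814 m
1.698×10⁻⁴ × 640 × 0.93 = 0.10106496 m
1540–2540 m: 1.082×10⁻⁴ × 1000 × 0.35 = 0.03787 m
Δh = 0.084384 + 0.0770814 + 0.10106496 + 0.03787 = 0.30040036 m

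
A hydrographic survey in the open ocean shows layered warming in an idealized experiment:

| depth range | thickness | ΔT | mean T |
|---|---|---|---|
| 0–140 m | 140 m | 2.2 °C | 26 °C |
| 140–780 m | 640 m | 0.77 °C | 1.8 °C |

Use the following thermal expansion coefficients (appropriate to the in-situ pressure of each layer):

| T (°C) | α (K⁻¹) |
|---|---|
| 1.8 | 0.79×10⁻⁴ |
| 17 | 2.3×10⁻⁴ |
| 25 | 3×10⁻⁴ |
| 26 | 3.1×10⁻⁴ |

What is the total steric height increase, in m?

0.134 m of thermosteric rise

Layer 1 at 26 °C → α = 3.1×10⁻⁴ K⁻¹
Layer 2 at 1.8 °C → α = 0.79×10⁻⁴ K⁻¹
0–140 m: 3.1×10⁻⁴ × 140 × 2.2 = 0.09548 m
640 × 0.79×10⁻⁴ × 0.77 = 0.0389312 m
Δh = 0.09548 + 0.0389312 = 0.1344112 m ≈ 0.134 m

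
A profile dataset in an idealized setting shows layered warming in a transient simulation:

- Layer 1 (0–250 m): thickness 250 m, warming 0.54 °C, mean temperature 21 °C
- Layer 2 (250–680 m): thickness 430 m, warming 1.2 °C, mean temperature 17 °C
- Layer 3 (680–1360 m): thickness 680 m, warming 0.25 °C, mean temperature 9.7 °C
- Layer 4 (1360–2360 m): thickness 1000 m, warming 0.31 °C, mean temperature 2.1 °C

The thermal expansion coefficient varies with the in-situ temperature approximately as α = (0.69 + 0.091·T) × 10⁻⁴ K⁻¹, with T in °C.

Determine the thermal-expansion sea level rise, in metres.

about 0.20 m

Layer 1: α = (0.69 + 0.091×21)×10⁻⁴ = 2.601×10⁻⁴ K⁻¹
Layer 2: α = (0.69 + 0.091×17)×10⁻⁴ = 2.237×10⁻⁴ K⁻¹
Layer 3: α = (0.69 + 0.091×9.7)×10⁻⁴ = 1.5727×10⁻⁴ K⁻¹
Layer 4: α = (0.69 + 0.091×2.1)×10⁻⁴ = 0.8811×10⁻⁴ K⁻¹
0–250 m: 0.54 × 2.601×10⁻⁴ × 250 = 0.0351135 m
1.2 × 430 × 2.237×10⁻⁴ = 0.1154292 m
680–1360 m: 1.5727×10⁻⁴ × 680 × 0.25 = 0.0267359 m
1000 × 0.8811×10⁻⁴ × 0.31 = 0.0273141 m
Δh = 0.0351135 + 0.1154292 + 0.0267359 + 0.0273141 = 0.2045927 m ≈ 0.20 m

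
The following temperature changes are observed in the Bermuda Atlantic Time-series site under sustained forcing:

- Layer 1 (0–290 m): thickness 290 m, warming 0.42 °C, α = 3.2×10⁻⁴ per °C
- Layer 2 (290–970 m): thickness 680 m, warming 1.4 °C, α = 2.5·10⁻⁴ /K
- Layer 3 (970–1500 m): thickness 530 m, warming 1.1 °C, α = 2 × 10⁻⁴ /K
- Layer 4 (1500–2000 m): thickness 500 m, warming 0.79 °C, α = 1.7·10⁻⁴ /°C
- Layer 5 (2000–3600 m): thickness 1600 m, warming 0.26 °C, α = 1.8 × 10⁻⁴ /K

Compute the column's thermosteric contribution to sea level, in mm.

Layer 1: 0.42 × 290 × 3.2×10⁻⁴ = 0.038976 m
Layer 2: 1.4 × 680 × 2.5×10⁻⁴ = 0.23800 m
530 × 2×10⁻⁴ × 1.1 = 0.11660 m
1.7×10⁻⁴ × 0.79 × 500 = 0.06715 m
1.8×10⁻⁴ × 1600 × 0.26 = 0.07488 m
Δh = 0.038976 + 0.23800 + 0.11660 + 0.06715 + 0.07488 = 0.535606 m

about 540 mm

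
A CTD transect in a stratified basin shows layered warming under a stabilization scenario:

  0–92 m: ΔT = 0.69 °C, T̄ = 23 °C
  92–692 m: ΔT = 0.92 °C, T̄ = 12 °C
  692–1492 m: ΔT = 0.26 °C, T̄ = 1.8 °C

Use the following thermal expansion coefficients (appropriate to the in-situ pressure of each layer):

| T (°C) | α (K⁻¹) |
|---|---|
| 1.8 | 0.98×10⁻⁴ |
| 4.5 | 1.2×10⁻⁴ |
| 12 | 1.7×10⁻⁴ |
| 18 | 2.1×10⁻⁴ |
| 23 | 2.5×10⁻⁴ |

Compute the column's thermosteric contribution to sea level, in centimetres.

Δh = 13 cm

Layer 1 at 23 °C → α = 2.5×10⁻⁴ K⁻¹
Layer 2 at 12 °C → α = 1.7×10⁻⁴ K⁻¹
Layer 3 at 1.8 °C → α = 0.98×10⁻⁴ K⁻¹
92 × 2.5×10⁻⁴ × 0.69 = 0.01587 m
Layer 2: 0.92 × 1.7×10⁻⁴ × 600 = 0.09384 m
692–1492 m: 800 × 0.98×10⁻⁴ × 0.26 = 0.020384 m
Δh = 0.01587 + 0.09384 + 0.020384 = 0.130094 m ≈ 13 cm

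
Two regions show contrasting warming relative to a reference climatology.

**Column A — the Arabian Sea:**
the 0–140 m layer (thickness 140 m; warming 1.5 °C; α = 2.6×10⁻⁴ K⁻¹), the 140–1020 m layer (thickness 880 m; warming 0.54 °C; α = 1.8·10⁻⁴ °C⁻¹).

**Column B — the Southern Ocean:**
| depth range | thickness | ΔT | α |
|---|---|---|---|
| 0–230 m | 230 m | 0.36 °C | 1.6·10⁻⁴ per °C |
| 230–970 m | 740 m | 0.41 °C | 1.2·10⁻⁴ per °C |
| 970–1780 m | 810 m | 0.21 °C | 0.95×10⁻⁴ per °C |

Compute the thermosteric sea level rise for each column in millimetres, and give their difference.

A Layer 1: 1.5 × 2.6×10⁻⁴ × 140 = 0.05460 m
A 880 × 0.54 × 1.8×10⁻⁴ = 0.085536 m
A total: 0.140136 m
B 1.6×10⁻⁴ × 230 × 0.36 = 0.013248 m
B 230–970 m: 1.2×10⁻⁴ × 740 × 0.41 = 0.036408 m
B 810 × 0.95×10⁻⁴ × 0.21 = 0.0161595 m
B total: 0.0658155 m
Difference: 0.140136 − 0.0658155 = 0.0743205 m

Δh_A ≈ 140 mm, Δh_B ≈ 65.8 mm; difference ≈ 74.3 mm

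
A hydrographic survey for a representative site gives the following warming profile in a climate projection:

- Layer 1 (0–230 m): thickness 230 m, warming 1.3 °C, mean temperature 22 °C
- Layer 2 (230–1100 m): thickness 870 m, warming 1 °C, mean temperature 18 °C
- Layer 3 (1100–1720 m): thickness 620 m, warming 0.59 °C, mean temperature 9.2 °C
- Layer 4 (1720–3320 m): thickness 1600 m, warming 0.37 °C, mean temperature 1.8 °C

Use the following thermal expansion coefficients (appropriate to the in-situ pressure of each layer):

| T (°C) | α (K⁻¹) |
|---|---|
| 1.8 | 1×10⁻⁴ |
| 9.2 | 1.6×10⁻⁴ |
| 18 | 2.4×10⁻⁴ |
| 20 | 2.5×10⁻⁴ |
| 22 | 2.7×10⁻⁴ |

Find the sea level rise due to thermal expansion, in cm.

Δh = 40.7 cm

Layer 1 at 22 °C → α = 2.7×10⁻⁴ K⁻¹
Layer 2 at 18 °C → α = 2.4×10⁻⁴ K⁻¹
Layer 3 at 9.2 °C → α = 1.6×10⁻⁴ K⁻¹
Layer 4 at 1.8 °C → α = 1×10⁻⁴ K⁻¹
Layer 1: 2.7×10⁻⁴ × 230 × 1.3 = 0.08073 m
Layer 2: 2.4×10⁻⁴ × 1 × 870 = 0.20880 m
Layer 3: 0.59 × 620 × 1.6×10⁻⁴ = 0.058528 m
Layer 4: 1600 × 0.37 × 1×10⁻⁴ = 0.05920 m
Δh = 0.08073 + 0.20880 + 0.058528 + 0.05920 = 0.407258 m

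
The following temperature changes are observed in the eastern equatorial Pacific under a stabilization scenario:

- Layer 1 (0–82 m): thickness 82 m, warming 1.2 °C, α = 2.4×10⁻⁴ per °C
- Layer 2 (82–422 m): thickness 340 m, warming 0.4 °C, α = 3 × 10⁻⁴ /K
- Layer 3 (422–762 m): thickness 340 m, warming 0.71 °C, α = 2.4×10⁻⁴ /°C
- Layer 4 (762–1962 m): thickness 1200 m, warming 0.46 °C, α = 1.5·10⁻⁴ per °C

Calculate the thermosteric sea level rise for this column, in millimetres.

2.4×10⁻⁴ × 1.2 × 82 = 0.023616 m
82–422 m: 0.4 × 340 × 3×10⁻⁴ = 0.04080 m
422–762 m: 340 × 0.71 × 2.4×10⁻⁴ = 0.057936 m
762–1962 m: 1200 × 0.46 × 1.5×10⁻⁴ = 0.08280 m
Δh = 0.023616 + 0.04080 + 0.057936 + 0.08280 = 0.205152 m

205 mm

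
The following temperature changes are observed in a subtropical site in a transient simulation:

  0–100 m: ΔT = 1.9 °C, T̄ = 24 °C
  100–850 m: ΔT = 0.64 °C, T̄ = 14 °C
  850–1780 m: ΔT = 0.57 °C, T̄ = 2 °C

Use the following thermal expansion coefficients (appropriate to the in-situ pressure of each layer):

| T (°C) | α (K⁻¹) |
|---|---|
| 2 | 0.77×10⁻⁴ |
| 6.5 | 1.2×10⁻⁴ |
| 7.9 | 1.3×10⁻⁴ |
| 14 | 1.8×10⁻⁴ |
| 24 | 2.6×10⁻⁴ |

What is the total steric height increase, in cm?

Δh ≈ 17.7 cm

Layer 1 at 24 °C → α = 2.6×10⁻⁴ K⁻¹
Layer 2 at 14 °C → α = 1.8×10⁻⁴ K⁻¹
Layer 3 at 2 °C → α = 0.77×10⁻⁴ K⁻¹
2.6×10⁻⁴ × 1.9 × 100 = 0.04940 m
100–850 m: 1.8×10⁻⁴ × 750 × 0.64 = 0.08640 m
850–1780 m: 0.77×10⁻⁴ × 0.57 × 930 = 0.0408177 m
Δh = 0.04940 + 0.08640 + 0.0408177 = 0.1766177 m ≈ 17.7 cm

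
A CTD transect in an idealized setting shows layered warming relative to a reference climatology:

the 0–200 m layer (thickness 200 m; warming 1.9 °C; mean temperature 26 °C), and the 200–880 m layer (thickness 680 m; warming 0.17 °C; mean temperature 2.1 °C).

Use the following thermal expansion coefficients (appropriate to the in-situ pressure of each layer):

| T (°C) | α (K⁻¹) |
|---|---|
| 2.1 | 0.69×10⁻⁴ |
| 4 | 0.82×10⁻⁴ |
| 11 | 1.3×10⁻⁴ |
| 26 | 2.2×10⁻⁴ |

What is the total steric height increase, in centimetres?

Layer 1 at 26 °C → α = 2.2×10⁻⁴ K⁻¹
Layer 2 at 2.1 °C → α = 0.69×10⁻⁴ K⁻¹
0–200 m: 200 × 1.9 × 2.2×10⁻⁴ = 0.08360 m
0.17 × 0.69×10⁻⁴ × 680 = 0.0079764 m
Δh = 0.08360 + 0.0079764 = 0.0915764 m

9.16 cm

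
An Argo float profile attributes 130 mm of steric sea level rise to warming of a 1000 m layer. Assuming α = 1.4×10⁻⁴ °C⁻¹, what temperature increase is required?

ΔT = Δh/(αH) = 0.13 / (1.4×10⁻⁴ × 1000) ≈ 0.9286 K

about 0.929 K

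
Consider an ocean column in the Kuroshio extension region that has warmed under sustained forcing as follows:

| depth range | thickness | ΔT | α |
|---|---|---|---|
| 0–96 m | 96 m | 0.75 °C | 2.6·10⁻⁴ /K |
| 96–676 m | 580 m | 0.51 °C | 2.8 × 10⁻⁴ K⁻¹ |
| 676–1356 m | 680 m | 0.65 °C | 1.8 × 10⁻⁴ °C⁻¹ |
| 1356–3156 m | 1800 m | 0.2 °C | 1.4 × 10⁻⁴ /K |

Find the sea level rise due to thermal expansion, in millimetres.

232 mm

0–96 m: 96 × 0.75 × 2.6×10⁻⁴ = 0.01872 m
Layer 2: 0.51 × 580 × 2.8×10⁻⁴ = 0.082824 m
676–1356 m: 680 × 0.65 × 1.8×10⁻⁴ = 0.07956 m
Layer 4: 1.4×10⁻⁴ × 1800 × 0.2 = 0.05040 m
Δh = 0.01872 + 0.082824 + 0.07956 + 0.05040 = 0.231504 m ≈ 232 mm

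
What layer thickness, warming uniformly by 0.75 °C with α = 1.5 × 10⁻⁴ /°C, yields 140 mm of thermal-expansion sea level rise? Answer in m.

H ≈ 1200 m

H = Δh/(αΔT) = 0.14 / (1.5×10⁻⁴ × 0.75) ≈ 1244 m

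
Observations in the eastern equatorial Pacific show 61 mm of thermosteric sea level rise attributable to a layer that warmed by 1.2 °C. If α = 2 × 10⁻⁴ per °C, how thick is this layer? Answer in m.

H = Δh/(αΔT) = 0.061 / (2×10⁻⁴ × 1.2) ≈ 254.2 m

254 m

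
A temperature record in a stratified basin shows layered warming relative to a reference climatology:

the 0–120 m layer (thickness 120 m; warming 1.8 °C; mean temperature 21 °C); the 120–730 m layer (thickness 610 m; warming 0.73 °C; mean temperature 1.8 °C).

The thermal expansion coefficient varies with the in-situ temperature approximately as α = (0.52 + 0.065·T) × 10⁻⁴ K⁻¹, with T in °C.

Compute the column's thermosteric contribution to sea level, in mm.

Layer 1: α = (0.52 + 0.065×21)×10⁻⁴ = 1.885×10⁻⁴ K⁻¹
Layer 2: α = (0.52 + 0.065×1.8)×10⁻⁴ = 0.637×10⁻⁴ K⁻¹
0–120 m: 120 × 1.8 × 1.885×10⁻⁴ = 0.040716 m
Layer 2: 610 × 0.73 × 0.637×10⁻⁴ = 0.02836561 m
Δh = 0.040716 + 0.02836561 = 0.06908161 m ≈ 69 mm

69 mm of thermosteric rise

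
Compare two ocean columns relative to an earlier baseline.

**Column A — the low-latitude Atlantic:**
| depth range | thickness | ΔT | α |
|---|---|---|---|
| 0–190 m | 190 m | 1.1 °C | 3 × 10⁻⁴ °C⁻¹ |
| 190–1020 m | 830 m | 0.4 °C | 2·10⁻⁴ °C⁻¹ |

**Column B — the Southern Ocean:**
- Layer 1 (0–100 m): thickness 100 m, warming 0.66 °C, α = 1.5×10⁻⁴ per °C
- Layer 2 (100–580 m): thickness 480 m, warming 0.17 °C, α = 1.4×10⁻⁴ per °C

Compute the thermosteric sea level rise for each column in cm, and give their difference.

A Layer 1: 190 × 3×10⁻⁴ × 1.1 = 0.06270 m
A 0.4 × 830 × 2×10⁻⁴ = 0.06640 m
A total: 0.12910 m
B Layer 1: 1.5×10⁻⁴ × 100 × 0.66 = 0.00990 m
B Layer 2: 1.4×10⁻⁴ × 480 × 0.17 = 0.011424 m
B total: 0.021324 m
Difference: 0.12910 − 0.021324 = 0.107776 m

Δh_A ≈ 13 cm, Δh_B ≈ 2.1 cm; difference ≈ 11 cm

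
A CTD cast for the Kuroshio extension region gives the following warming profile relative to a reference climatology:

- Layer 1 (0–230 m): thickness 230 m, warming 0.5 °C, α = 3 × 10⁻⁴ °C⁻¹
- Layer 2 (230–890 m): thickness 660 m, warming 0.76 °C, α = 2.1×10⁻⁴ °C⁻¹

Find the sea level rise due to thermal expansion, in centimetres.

Layer 1: 0.5 × 230 × 3×10⁻⁴ = 0.03450 m
230–890 m: 0.76 × 2.1×10⁻⁴ × 660 = 0.105336 m
Δh = 0.03450 + 0.105336 = 0.139836 m ≈ 14.0 cm

Δh = 14.0 cm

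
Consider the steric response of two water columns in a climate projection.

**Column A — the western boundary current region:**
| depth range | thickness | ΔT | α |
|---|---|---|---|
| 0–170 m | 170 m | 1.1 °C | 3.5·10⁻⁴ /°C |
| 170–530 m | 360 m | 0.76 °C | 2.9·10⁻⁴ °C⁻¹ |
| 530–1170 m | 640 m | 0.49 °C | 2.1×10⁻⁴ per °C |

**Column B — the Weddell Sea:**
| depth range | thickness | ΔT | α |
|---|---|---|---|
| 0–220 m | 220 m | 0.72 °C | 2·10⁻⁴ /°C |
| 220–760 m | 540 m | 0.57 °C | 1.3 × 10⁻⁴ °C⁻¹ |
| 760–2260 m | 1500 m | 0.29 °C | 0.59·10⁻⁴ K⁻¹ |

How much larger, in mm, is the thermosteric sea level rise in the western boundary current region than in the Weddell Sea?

Δh_A − Δh_B ≈ 113 mm

A 0–170 m: 1.1 × 170 × 3.5×10⁻⁴ = 0.06545 m
A 0.76 × 2.9×10⁻⁴ × 360 = 0.079344 m
A 0.49 × 640 × 2.1×10⁻⁴ = 0.065856 m
A total: 0.21065 m
B 220 × 0.72 × 2×10⁻⁴ = 0.03168 m
B 0.57 × 540 × 1.3×10⁻⁴ = 0.040014 m
B Layer 3: 1500 × 0.59×10⁻⁴ × 0.29 = 0.025665 m
B total: 0.097359 m
Difference: 0.21065 − 0.097359 = 0.113291 m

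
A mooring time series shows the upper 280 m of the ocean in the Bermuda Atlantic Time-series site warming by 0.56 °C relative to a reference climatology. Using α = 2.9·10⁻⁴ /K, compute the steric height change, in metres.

Δh = αΔT·H = 2.9×10⁻⁴ × 0.56 × 280 = 0.045472 m

0.0455 m of thermosteric rise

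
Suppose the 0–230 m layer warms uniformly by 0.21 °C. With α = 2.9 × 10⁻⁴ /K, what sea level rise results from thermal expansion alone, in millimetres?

Δh = αΔT·H = 2.9×10⁻⁴ × 0.21 × 230 = 0.014007 m

14.0 mm of thermosteric rise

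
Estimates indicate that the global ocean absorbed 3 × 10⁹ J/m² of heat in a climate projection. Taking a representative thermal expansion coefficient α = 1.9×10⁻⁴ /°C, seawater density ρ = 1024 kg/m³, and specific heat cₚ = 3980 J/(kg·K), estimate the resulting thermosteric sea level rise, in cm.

about 14 cm

Δh = αQ/(ρcₚ) = 1.9×10⁻⁴ × 3×10⁹ / (1024 × 3980) ≈ 0.13986 m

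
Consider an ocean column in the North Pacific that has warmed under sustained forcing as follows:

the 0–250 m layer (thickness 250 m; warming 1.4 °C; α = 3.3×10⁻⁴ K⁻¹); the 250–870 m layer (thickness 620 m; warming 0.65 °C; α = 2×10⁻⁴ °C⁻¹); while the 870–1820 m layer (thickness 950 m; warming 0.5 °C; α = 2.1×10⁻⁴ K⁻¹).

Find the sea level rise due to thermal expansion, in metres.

0.296 m

1.4 × 3.3×10⁻⁴ × 250 = 0.11550 m
Layer 2: 620 × 0.65 × 2×10⁻⁴ = 0.08060 m
870–1820 m: 0.5 × 2.1×10⁻⁴ × 950 = 0.09975 m
Δh = 0.11550 + 0.08060 + 0.09975 = 0.29585 m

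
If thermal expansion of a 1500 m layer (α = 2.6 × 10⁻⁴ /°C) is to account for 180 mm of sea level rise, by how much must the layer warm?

ΔT ≈ 0.462 °C

ΔT = Δh/(αH) = 0.18 / (2.6×10⁻⁴ × 1500) ≈ 0.4615 °C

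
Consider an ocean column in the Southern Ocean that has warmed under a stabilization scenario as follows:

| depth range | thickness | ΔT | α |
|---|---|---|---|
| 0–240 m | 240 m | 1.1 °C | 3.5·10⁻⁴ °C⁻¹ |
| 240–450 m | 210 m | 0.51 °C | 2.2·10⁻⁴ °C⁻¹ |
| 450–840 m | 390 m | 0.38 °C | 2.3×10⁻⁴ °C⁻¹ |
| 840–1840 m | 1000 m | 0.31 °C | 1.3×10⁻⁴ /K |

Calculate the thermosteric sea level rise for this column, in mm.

0–240 m: 1.1 × 3.5×10⁻⁴ × 240 = 0.09240 m
240–450 m: 2.2×10⁻⁴ × 210 × 0.51 = 0.023562 m
2.3×10⁻⁴ × 0.38 × 390 = 0.034086 m
840–1840 m: 1.3×10⁻⁴ × 1000 × 0.31 = 0.04030 m
Δh = 0.09240 + 0.023562 + 0.034086 + 0.04030 = 0.190348 m ≈ 190 mm

Δh ≈ 190 mm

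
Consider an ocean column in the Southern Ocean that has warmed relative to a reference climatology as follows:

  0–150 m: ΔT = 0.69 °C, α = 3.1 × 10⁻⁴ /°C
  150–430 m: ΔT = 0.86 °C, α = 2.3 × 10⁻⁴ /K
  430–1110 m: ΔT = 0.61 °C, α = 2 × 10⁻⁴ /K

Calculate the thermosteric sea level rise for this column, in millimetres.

Δh = 170 mm

Layer 1: 3.1×10⁻⁴ × 0.69 × 150 = 0.032085 m
Layer 2: 2.3×10⁻⁴ × 280 × 0.86 = 0.055384 m
Layer 3: 0.61 × 680 × 2×10⁻⁴ = 0.08296 m
Δh = 0.032085 + 0.055384 + 0.08296 = 0.170429 m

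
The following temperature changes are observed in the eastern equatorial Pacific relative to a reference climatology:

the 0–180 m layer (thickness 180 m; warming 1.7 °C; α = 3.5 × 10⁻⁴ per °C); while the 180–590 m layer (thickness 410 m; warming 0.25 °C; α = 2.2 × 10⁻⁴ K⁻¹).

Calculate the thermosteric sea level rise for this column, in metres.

1.7 × 3.5×10⁻⁴ × 180 = 0.10710 m
Layer 2: 0.25 × 2.2×10⁻⁴ × 410 = 0.02255 m
Δh = 0.10710 + 0.02255 = 0.12965 m ≈ 0.130 m

Δh ≈ 0.130 m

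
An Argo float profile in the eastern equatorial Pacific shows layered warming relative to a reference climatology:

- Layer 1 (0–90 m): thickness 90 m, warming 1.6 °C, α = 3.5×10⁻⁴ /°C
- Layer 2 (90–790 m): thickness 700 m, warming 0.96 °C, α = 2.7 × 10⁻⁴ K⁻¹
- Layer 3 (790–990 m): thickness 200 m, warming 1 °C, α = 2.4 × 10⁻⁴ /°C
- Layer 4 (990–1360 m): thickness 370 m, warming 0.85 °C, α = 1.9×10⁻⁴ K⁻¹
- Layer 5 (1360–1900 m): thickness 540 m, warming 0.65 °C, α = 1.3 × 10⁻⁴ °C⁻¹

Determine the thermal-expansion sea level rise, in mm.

Δh = 385 mm

Layer 1: 90 × 1.6 × 3.5×10⁻⁴ = 0.05040 m
90–790 m: 700 × 0.96 × 2.7×10⁻⁴ = 0.18144 m
1 × 200 × 2.4×10⁻⁴ = 0.04800 m
Layer 4: 0.85 × 370 × 1.9×10⁻⁴ = 0.059755 m
Layer 5: 0.65 × 1.3×10⁻⁴ × 540 = 0.04563 m
Δh = 0.05040 + 0.18144 + 0.04800 + 0.059755 + 0.04563 = 0.385225 m ≈ 385 mm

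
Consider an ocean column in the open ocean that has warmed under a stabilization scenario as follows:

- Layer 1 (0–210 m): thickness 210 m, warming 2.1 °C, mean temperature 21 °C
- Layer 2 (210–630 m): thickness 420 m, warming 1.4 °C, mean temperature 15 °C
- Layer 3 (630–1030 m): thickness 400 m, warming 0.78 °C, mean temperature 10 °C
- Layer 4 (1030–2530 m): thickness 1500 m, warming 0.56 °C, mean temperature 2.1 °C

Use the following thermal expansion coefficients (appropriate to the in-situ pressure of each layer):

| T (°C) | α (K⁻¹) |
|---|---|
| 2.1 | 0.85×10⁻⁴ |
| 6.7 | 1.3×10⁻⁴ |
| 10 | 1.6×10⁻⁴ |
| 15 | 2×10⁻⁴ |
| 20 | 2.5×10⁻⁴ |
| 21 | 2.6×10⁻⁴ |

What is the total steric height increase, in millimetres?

Δh ≈ 350 mm

Layer 1 at 21 °C → α = 2.6×10⁻⁴ K⁻¹
Layer 2 at 15 °C → α = 2×10⁻⁴ K⁻¹
Layer 3 at 10 °C → α = 1.6×10⁻⁴ K⁻¹
Layer 4 at 2.1 °C → α = 0.85×10⁻⁴ K⁻¹
0–210 m: 2.1 × 210 × 2.6×10⁻⁴ = 0.11466 m
Layer 2: 1.4 × 420 × 2×10⁻⁴ = 0.11760 m
Layer 3: 1.6×10⁻⁴ × 0.78 × 400 = 0.04992 m
1030–2530 m: 1500 × 0.85×10⁻⁴ × 0.56 = 0.07140 m
Δh = 0.11466 + 0.11760 + 0.04992 + 0.07140 = 0.35358 m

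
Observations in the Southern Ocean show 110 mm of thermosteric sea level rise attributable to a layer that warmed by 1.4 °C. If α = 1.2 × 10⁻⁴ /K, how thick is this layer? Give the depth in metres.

H = Δh/(αΔT) = 0.11 / (1.2×10⁻⁴ × 1.4) ≈ 654.8 m

650 m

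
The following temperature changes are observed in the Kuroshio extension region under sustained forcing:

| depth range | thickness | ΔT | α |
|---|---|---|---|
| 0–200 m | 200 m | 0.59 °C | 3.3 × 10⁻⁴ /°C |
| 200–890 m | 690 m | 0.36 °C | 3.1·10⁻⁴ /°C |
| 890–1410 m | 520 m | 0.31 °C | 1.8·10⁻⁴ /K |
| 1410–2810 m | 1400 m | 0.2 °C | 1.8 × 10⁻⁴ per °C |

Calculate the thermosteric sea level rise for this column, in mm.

200 × 3.3×10⁻⁴ × 0.59 = 0.03894 m
200–890 m: 0.36 × 690 × 3.1×10⁻⁴ = 0.077004 m
Layer 3: 1.8×10⁻⁴ × 0.31 × 520 = 0.029016 m
Layer 4: 0.2 × 1.8×10⁻⁴ × 1400 = 0.05040 m
Δh = 0.03894 + 0.077004 + 0.029016 + 0.05040 = 0.19536 m

195 mm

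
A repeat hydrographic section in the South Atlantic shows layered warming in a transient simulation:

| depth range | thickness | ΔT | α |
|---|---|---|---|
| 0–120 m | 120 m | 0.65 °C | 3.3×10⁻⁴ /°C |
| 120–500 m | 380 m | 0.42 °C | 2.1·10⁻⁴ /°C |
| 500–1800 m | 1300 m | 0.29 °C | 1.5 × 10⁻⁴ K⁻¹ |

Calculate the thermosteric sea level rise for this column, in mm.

0–120 m: 0.65 × 3.3×10⁻⁴ × 120 = 0.02574 m
Layer 2: 0.42 × 2.1×10⁻⁴ × 380 = 0.033516 m
Layer 3: 0.29 × 1300 × 1.5×10⁻⁴ = 0.05655 m
Δh = 0.02574 + 0.033516 + 0.05655 = 0.115806 m ≈ 116 mm

about 116 mm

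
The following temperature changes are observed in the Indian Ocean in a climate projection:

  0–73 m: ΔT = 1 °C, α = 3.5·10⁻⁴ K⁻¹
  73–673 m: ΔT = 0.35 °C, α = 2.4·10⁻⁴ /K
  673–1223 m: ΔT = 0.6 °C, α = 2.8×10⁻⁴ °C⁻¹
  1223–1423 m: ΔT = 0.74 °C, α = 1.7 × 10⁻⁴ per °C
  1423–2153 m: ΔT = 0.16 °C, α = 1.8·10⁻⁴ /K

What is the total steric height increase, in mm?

215 mm

Layer 1: 1 × 3.5×10⁻⁴ × 73 = 0.02555 m
2.4×10⁻⁴ × 600 × 0.35 = 0.05040 m
2.8×10⁻⁴ × 0.6 × 550 = 0.09240 m
200 × 0.74 × 1.7×10⁻⁴ = 0.02516 m
1.8×10⁻⁴ × 730 × 0.16 = 0.021024 m
Δh = 0.02555 + 0.05040 + 0.09240 + 0.02516 + 0.021024 = 0.214534 m ≈ 215 mm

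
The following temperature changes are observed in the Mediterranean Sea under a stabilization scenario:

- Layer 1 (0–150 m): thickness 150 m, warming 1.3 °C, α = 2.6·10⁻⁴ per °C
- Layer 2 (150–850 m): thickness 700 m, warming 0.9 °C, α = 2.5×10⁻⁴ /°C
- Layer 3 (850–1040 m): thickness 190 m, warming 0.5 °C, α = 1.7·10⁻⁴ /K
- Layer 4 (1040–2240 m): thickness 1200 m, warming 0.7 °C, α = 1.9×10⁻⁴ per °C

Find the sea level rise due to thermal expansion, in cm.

Δh = 38.4 cm

Layer 1: 150 × 1.3 × 2.6×10⁻⁴ = 0.05070 m
150–850 m: 700 × 2.5×10⁻⁴ × 0.9 = 0.15750 m
850–1040 m: 0.5 × 1.7×10⁻⁴ × 190 = 0.01615 m
1040–2240 m: 0.7 × 1200 × 1.9×10⁻⁴ = 0.15960 m
Δh = 0.05070 + 0.15750 + 0.01615 + 0.15960 = 0.38395 m ≈ 38.4 cm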